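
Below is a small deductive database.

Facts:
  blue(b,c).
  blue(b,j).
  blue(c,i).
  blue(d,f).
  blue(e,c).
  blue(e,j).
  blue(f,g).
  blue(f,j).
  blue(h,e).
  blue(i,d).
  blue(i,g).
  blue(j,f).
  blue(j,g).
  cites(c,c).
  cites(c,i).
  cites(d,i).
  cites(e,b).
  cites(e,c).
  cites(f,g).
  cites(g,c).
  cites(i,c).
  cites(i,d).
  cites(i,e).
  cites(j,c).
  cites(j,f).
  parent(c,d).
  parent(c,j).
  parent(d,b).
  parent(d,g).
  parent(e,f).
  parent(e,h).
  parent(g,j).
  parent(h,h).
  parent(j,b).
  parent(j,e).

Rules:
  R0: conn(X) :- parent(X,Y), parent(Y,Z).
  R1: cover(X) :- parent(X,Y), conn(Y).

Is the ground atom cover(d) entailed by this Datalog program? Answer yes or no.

round 1: derive conn(c) via R0 from parent(c,d), parent(d,b)
round 1: derive conn(d) via R0 from parent(d,g), parent(g,j)
round 1: derive conn(e) via R0 from parent(e,h), parent(h,h)
round 1: derive conn(g) via R0 from parent(g,j), parent(j,b)
round 1: derive conn(h) via R0 from parent(h,h), parent(h,h)
round 1: derive conn(j) via R0 from parent(j,e), parent(e,f)
round 2: derive cover(c) via R1 from parent(c,d), conn(d)
round 2: derive cover(d) via R1 from parent(d,g), conn(g)
round 2: derive cover(e) via R1 from parent(e,h), conn(h)
round 2: derive cover(g) via R1 from parent(g,j), conn(j)
round 2: derive cover(h) via R1 from parent(h,h), conn(h)
round 2: derive cover(j) via R1 from parent(j,e), conn(e)

yes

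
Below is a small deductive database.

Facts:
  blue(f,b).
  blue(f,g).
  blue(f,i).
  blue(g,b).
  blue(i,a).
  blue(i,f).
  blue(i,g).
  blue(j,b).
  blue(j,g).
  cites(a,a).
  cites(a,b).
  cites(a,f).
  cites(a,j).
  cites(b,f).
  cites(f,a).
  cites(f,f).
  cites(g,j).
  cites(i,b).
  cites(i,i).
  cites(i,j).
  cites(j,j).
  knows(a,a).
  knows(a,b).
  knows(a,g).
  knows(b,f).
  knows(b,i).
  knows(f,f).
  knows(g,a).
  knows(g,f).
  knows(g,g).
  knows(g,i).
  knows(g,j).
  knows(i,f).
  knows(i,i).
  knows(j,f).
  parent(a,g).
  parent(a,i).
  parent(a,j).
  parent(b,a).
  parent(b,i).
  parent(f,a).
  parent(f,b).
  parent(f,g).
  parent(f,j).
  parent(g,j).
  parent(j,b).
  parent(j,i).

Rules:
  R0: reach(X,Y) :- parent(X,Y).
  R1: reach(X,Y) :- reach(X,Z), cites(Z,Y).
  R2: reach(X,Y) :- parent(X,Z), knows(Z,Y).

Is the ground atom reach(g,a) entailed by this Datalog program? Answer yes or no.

round 1: derive reach(a,g) via R0 from parent(a,g)
round 1: derive reach(a,i) via R0 from parent(a,i)
round 1: derive reach(a,j) via R0 from parent(a,j)
round 1: derive reach(b,a) via R0 from parent(b,a)
round 1: derive reach(b,i) via R0 from parent(b,i)
round 1: derive reach(f,a) via R0 from parent(f,a)
round 1: derive reach(f,b) via R0 from parent(f,b)
round 1: derive reach(f,g) via R0 from parent(f,g)
round 1: derive reach(f,j) via R0 from parent(f,j)
round 1: derive reach(g,j) via R0 from parent(g,j)
round 1: derive reach(j,b) via R0 from parent(j,b)
round 1: derive reach(j,i) via R0 from parent(j,i)
round 1: derive reach(a,a) via R2 from parent(a,g), knows(g,a)
round 1: derive reach(a,f) via R2 from parent(a,g), knows(g,f)
round 1: derive reach(b,b) via R2 from parent(b,a), knows(a,b)
round 1: derive reach(b,f) via R2 from parent(b,i), knows(i,f)
round 1: derive reach(b,g) via R2 from parent(b,a), knows(a,g)
round 1: derive reach(f,f) via R2 from parent(f,b), knows(b,f)
round 1: derive reach(f,i) via R2 from parent(f,b), knows(b,i)
round 1: derive reach(g,f) via R2 from parent(g,j), knows(j,f)
round 1: derive reach(j,f) via R2 from parent(j,b), knows(b,f)
round 2: derive reach(a,b) via R1 from reach(a,a), cites(a,b)
round 2: derive reach(b,j) via R1 from reach(b,a), cites(a,j)
round 2: derive reach(g,a) via R1 from reach(g,f), cites(f,a)
round 2: derive reach(j,a) via R1 from reach(j,f), cites(f,a)
round 2: derive reach(j,j) via R1 from reach(j,i), cites(i,j)
round 3: derive reach(g,b) via R1 from reach(g,a), cites(a,b)

yes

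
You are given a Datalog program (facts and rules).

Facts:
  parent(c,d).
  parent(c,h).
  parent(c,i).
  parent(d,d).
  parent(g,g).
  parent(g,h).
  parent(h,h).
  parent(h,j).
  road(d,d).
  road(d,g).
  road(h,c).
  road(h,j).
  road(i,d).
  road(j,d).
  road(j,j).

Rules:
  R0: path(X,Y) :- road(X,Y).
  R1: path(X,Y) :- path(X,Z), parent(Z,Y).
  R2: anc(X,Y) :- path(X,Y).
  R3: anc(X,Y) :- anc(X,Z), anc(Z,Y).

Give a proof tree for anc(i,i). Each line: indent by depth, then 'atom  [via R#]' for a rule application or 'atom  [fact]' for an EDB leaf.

round 1: derive path(d,d) via R0 from road(d,d)
round 1: derive path(d,g) via R0 from road(d,g)
round 1: derive path(h,c) via R0 from road(h,c)
round 1: derive path(h,j) via R0 from road(h,j)
round 1: derive path(i,d) via R0 from road(i,d)
round 1: derive path(j,d) via R0 from road(j,d)
round 1: derive path(j,j) via R0 from road(j,j)
round 2: derive path(d,h) via R1 from path(d,g), parent(g,h)
round 2: derive path(h,d) via R1 from path(h,c), parent(c,d)
round 2: derive path(h,h) via R1 from path(h,c), parent(c,h)
round 2: derive path(h,i) via R1 from path(h,c), parent(c,i)
round 2: derive anc(d,d) via R2 from path(d,d)
round 2: derive anc(d,g) via R2 from path(d,g)
round 2: derive anc(h,c) via R2 from path(h,c)
round 2: derive anc(h,j) via R2 from path(h,j)
round 2: derive anc(i,d) via R2 from path(i,d)
round 2: derive anc(j,d) via R2 from path(j,d)
round 2: derive anc(j,j) via R2 from path(j,j)
round 3: derive path(d,j) via R1 from path(d,h), parent(h,j)
round 3: derive anc(d,h) via R2 from path(d,h)
round 3: derive anc(h,d) via R2 from path(h,d)
round 3: derive anc(h,h) via R2 from path(h,h)
round 3: derive anc(h,i) via R2 from path(h,i)
round 3: derive anc(i,g) via R3 from anc(i,d), anc(d,g)
round 3: derive anc(j,g) via R3 from anc(j,d), anc(d,g)
round 4: derive anc(d,j) via R2 from path(d,j)
round 4: derive anc(d,c) via R3 from anc(d,h), anc(h,c)
round 4: derive anc(d,i) via R3 from anc(d,h), anc(h,i)
round 4: derive anc(h,g) via R3 from anc(h,d), anc(d,g)
round 4: derive anc(i,h) via R3 from anc(i,d), anc(d,h)
round 4: derive anc(j,h) via R3 from anc(j,d), anc(d,h)
round 5: derive anc(i,c) via R3 from anc(i,d), anc(d,c)
round 5: derive anc(i,i) via R3 from anc(i,d), anc(d,i)
round 5: derive anc(i,j) via R3 from anc(i,d), anc(d,j)
round 5: derive anc(j,c) via R3 from anc(j,d), anc(d,c)
round 5: derive anc(j,i) via R3 from anc(j,d), anc(d,i)

anc(i,i)  [via R3]
  anc(i,d)  [via R2]
    path(i,d)  [via R0]
      road(i,d)  [fact]
  anc(d,i)  [via R3]
    anc(d,h)  [via R2]
      path(d,h)  [via R1]
        path(d,g)  [via R0]
          road(d,g)  [fact]
        parent(g,h)  [fact]
    anc(h,i)  [via R2]
      path(h,i)  [via R1]
        path(h,c)  [via R0]
          road(h,c)  [fact]
        parent(c,i)  [fact]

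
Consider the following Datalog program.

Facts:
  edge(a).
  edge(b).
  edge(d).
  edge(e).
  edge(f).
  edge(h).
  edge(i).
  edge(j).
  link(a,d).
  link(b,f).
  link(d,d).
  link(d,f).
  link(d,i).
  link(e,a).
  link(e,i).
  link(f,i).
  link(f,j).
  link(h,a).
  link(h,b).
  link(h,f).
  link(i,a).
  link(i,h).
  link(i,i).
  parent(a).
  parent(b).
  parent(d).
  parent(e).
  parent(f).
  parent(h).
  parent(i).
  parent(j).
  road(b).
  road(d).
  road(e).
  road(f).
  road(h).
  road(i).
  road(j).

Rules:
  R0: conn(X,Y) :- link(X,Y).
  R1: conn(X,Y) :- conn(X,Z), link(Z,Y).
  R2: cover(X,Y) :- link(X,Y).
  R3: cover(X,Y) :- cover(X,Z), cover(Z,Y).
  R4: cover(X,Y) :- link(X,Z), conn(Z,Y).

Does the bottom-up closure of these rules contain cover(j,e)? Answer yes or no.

no

round 1: derive conn(a,d) via R0 from link(a,d)
round 1: derive conn(b,f) via R0 from link(b,f)
round 1: derive conn(d,d) via R0 from link(d,d)
round 1: derive conn(d,f) via R0 from link(d,f)
round 1: derive conn(d,i) via R0 from link(d,i)
round 1: derive conn(e,a) via R0 from link(e,a)
round 1: derive conn(e,i) via R0 from link(e,i)
round 1: derive conn(f,i) via R0 from link(f,i)
round 1: derive conn(f,j) via R0 from link(f,j)
round 1: derive conn(h,a) via R0 from link(h,a)
round 1: derive conn(h,b) via R0 from link(h,b)
round 1: derive conn(h,f) via R0 from link(h,f)
round 1: derive conn(i,a) via R0 from link(i,a)
round 1: derive conn(i,h) via R0 from link(i,h)
round 1: derive conn(i,i) via R0 from link(i,i)
round 1: derive cover(a,d) via R2 from link(a,d)
round 1: derive cover(b,f) via R2 from link(b,f)
round 1: derive cover(d,d) via R2 from link(d,d)
round 1: derive cover(d,f) via R2 from link(d,f)
round 1: derive cover(d,i) via R2 from link(d,i)
round 1: derive cover(e,a) via R2 from link(e,a)
round 1: derive cover(e,i) via R2 from link(e,i)
round 1: derive cover(f,i) via R2 from link(f,i)
round 1: derive cover(f,j) via R2 from link(f,j)
round 1: derive cover(h,a) via R2 from link(h,a)
round 1: derive cover(h,b) via R2 from link(h,b)
round 1: derive cover(h,f) via R2 from link(h,f)
round 1: derive cover(i,a) via R2 from link(i,a)
round 1: derive cover(i,h) via R2 from link(i,h)
round 1: derive cover(i,i) via R2 from link(i,i)
round 2: derive conn(a,f) via R1 from conn(a,d), link(d,f)
round 2: derive conn(a,i) via R1 from conn(a,d), link(d,i)
round 2: derive conn(b,i) via R1 from conn(b,f), link(f,i)
round 2: derive conn(b,j) via R1 from conn(b,f), link(f,j)
round 2: derive conn(d,a) via R1 from conn(d,i), link(i,a)
round 2: derive conn(d,h) via R1 from conn(d,i), link(i,h)
round 2: derive conn(d,j) via R1 from conn(d,f), link(f,j)
round 2: derive conn(e,d) via R1 from conn(e,a), link(a,d)
round 2: derive conn(e,h) via R1 from conn(e,i), link(i,h)
round 2: derive conn(f,a) via R1 from conn(f,i), link(i,a)
round 2: derive conn(f,h) via R1 from conn(f,i), link(i,h)
round 2: derive conn(h,d) via R1 from conn(h,a), link(a,d)
round 2: derive conn(h,i) via R1 from conn(h,f), link(f,i)
round 2: derive conn(h,j) via R1 from conn(h,f), link(f,j)
round 2: derive conn(i,b) via R1 from conn(i,h), link(h,b)
round 2: derive conn(i,d) via R1 from conn(i,a), link(a,d)
round 2: derive conn(i,f) via R1 from conn(i,h), link(h,f)
round 2: derive cover(a,f) via R3 from cover(a,d), cover(d,f)
round 2: derive cover(a,i) via R3 from cover(a,d), cover(d,i)
round 2: derive cover(b,i) via R3 from cover(b,f), cover(f,i)
round 2: derive cover(b,j) via R3 from cover(b,f), cover(f,j)
round 2: derive cover(d,a) via R3 from cover(d,i), cover(i,a)
round 2: derive cover(d,h) via R3 from cover(d,i), cover(i,h)
round 2: derive cover(d,j) via R3 from cover(d,f), cover(f,j)
round 2: derive cover(e,d) via R3 from cover(e,a), cover(a,d)
round 2: derive cover(e,h) via R3 from cover(e,i), cover(i,h)
round 2: derive cover(f,a) via R3 from cover(f,i), cover(i,a)
round 2: derive cover(f,h) via R3 from cover(f,i), cover(i,h)
round 2: derive cover(h,d) via R3 from cover(h,a), cover(a,d)
round 2: derive cover(h,i) via R3 from cover(h,f), cover(f,i)
round 2: derive cover(h,j) via R3 from cover(h,f), cover(f,j)
round 2: derive cover(i,b) via R3 from cover(i,h), cover(h,b)
round 2: derive cover(i,d) via R3 from cover(i,a), cover(a,d)
round 2: derive cover(i,f) via R3 from cover(i,h), cover(h,f)
round 3: derive conn(a,a) via R1 from conn(a,i), link(i,a)
round 3: derive conn(a,h) via R1 from conn(a,i), link(i,h)
round 3: derive conn(a,j) via R1 from conn(a,f), link(f,j)
round 3: derive conn(b,a) via R1 from conn(b,i), link(i,a)
round 3: derive conn(b,h) via R1 from conn(b,i), link(i,h)
round 3: derive conn(d,b) via R1 from conn(d,h), link(h,b)
round 3: derive conn(e,b) via R1 from conn(e,h), link(h,b)
round 3: derive conn(e,f) via R1 from conn(e,d), link(d,f)
round 3: derive conn(f,b) via R1 from conn(f,h), link(h,b)
round 3: derive conn(f,d) via R1 from conn(f,a), link(a,d)
round 3: derive conn(f,f) via R1 from conn(f,h), link(h,f)
round 3: derive conn(h,h) via R1 from conn(h,i), link(i,h)
round 3: derive conn(i,j) via R1 from conn(i,f), link(f,j)
round 3: derive cover(a,a) via R3 from cover(a,d), cover(d,a)
round 3: derive cover(a,b) via R3 from cover(a,i), cover(i,b)
round 3: derive cover(a,h) via R3 from cover(a,d), cover(d,h)
round 3: derive cover(a,j) via R3 from cover(a,d), cover(d,j)
round 3: derive cover(b,a) via R3 from cover(b,f), cover(f,a)
round 3: derive cover(b,b) via R3 from cover(b,i), cover(i,b)
round 3: derive cover(b,d) via R3 from cover(b,i), cover(i,d)
round 3: derive cover(b,h) via R3 from cover(b,f), cover(f,h)
round 3: derive cover(d,b) via R3 from cover(d,h), cover(h,b)
round 3: derive cover(e,b) via R3 from cover(e,h), cover(h,b)
round 3: derive cover(e,f) via R3 from cover(e,a), cover(a,f)
round 3: derive cover(e,j) via R3 from cover(e,d), cover(d,j)
round 3: derive cover(f,b) via R3 from cover(f,h), cover(h,b)
round 3: derive cover(f,d) via R3 from cover(f,a), cover(a,d)
round 3: derive cover(f,f) via R3 from cover(f,a), cover(a,f)
round 3: derive cover(h,h) via R3 from cover(h,d), cover(d,h)
round 3: derive cover(i,j) via R3 from cover(i,b), cover(b,j)
round 4: derive conn(a,b) via R1 from conn(a,h), link(h,b)
round 4: derive conn(b,b) via R1 from conn(b,h), link(h,b)
round 4: derive conn(b,d) via R1 from conn(b,a), link(a,d)
round 4: derive conn(e,j) via R1 from conn(e,f), link(f,j)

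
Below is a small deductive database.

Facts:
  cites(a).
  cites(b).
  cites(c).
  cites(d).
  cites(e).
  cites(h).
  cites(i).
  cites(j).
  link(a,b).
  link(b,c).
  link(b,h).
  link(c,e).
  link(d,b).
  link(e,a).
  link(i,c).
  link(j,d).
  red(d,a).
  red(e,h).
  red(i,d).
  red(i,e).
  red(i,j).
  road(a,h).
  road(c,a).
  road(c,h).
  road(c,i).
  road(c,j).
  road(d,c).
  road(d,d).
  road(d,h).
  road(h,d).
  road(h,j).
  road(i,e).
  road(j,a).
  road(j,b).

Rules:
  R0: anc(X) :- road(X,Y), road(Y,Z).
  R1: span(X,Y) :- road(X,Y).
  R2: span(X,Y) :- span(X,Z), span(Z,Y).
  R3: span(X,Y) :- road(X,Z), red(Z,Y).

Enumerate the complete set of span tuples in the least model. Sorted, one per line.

round 1: derive span(a,h) via R1 from road(a,h)
round 1: derive span(c,a) via R1 from road(c,a)
round 1: derive span(c,h) via R1 from road(c,h)
round 1: derive span(c,i) via R1 from road(c,i)
round 1: derive span(c,j) via R1 from road(c,j)
round 1: derive span(d,c) via R1 from road(d,c)
round 1: derive span(d,d) via R1 from road(d,d)
round 1: derive span(d,h) via R1 from road(d,h)
round 1: derive span(h,d) via R1 from road(h,d)
round 1: derive span(h,j) via R1 from road(h,j)
round 1: derive span(i,e) via R1 from road(i,e)
round 1: derive span(j,a) via R1 from road(j,a)
round 1: derive span(j,b) via R1 from road(j,b)
round 1: derive span(c,d) via R3 from road(c,i), red(i,d)
round 1: derive span(c,e) via R3 from road(c,i), red(i,e)
round 1: derive span(d,a) via R3 from road(d,d), red(d,a)
round 1: derive span(h,a) via R3 from road(h,d), red(d,a)
round 1: derive span(i,h) via R3 from road(i,e), red(e,h)
round 2: derive span(a,a) via R2 from span(a,h), span(h,a)
round 2: derive span(a,d) via R2 from span(a,h), span(h,d)
round 2: derive span(a,j) via R2 from span(a,h), span(h,j)
round 2: derive span(c,b) via R2 from span(c,j), span(j,b)
round 2: derive span(c,c) via R2 from span(c,d), span(d,c)
round 2: derive span(d,e) via R2 from span(d,c), span(c,e)
round 2: derive span(d,i) via R2 from span(d,c), span(c,i)
round 2: derive span(d,j) via R2 from span(d,c), span(c,j)
round 2: derive span(h,b) via R2 from span(h,j), span(j,b)
round 2: derive span(h,c) via R2 from span(h,d), span(d,c)
round 2: derive span(h,h) via R2 from span(h,a), span(a,h)
round 2: derive span(i,a) via R2 from span(i,h), span(h,a)
round 2: derive span(i,d) via R2 from span(i,h), span(h,d)
round 2: derive span(i,j) via R2 from span(i,h), span(h,j)
round 2: derive span(j,h) via R2 from span(j,a), span(a,h)
round 3: derive span(a,b) via R2 from span(a,h), span(h,b)
round 3: derive span(a,c) via R2 from span(a,d), span(d,c)
round 3: derive span(a,e) via R2 from span(a,d), span(d,e)
round 3: derive span(a,i) via R2 from span(a,d), span(d,i)
round 3: derive span(d,b) via R2 from span(d,c), span(c,b)
round 3: derive span(h,e) via R2 from span(h,c), span(c,e)
round 3: derive span(h,i) via R2 from span(h,c), span(c,i)
round 3: derive span(i,b) via R2 from span(i,h), span(h,b)
round 3: derive span(i,c) via R2 from span(i,d), span(d,c)
round 3: derive span(i,i) via R2 from span(i,d), span(d,i)
round 3: derive span(j,c) via R2 from span(j,h), span(h,c)
round 3: derive span(j,d) via R2 from span(j,a), span(a,d)
round 3: derive span(j,j) via R2 from span(j,a), span(a,j)
round 4: derive span(j,e) via R2 from span(j,a), span(a,e)
round 4: derive span(j,i) via R2 from span(j,a), span(a,i)

span(a,a)
span(a,b)
span(a,c)
span(a,d)
span(a,e)
span(a,h)
span(a,i)
span(a,j)
span(c,a)
span(c,b)
span(c,c)
span(c,d)
span(c,e)
span(c,h)
span(c,i)
span(c,j)
span(d,a)
span(d,b)
span(d,c)
span(d,d)
span(d,e)
span(d,h)
span(d,i)
span(d,j)
span(h,a)
span(h,b)
span(h,c)
span(h,d)
span(h,e)
span(h,h)
span(h,i)
span(h,j)
span(i,a)
span(i,b)
span(i,c)
span(i,d)
span(i,e)
span(i,h)
span(i,i)
span(i,j)
span(j,a)
span(j,b)
span(j,c)
span(j,d)
span(j,e)
span(j,h)
span(j,i)
span(j,j)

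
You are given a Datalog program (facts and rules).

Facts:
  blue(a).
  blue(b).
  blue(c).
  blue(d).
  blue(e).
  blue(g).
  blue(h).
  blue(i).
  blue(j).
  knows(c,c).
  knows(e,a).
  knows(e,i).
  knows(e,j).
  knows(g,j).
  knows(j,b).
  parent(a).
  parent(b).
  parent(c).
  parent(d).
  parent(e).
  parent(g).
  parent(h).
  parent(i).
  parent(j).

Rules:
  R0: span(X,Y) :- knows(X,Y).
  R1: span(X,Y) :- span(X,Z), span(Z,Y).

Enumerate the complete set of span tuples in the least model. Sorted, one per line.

round 1: derive span(c,c) via R0 from knows(c,c)
round 1: derive span(e,a) via R0 from knows(e,a)
round 1: derive span(e,i) via R0 from knows(e,i)
round 1: derive span(e,j) via R0 from knows(e,j)
round 1: derive span(g,j) via R0 from knows(g,j)
round 1: derive span(j,b) via R0 from knows(j,b)
round 2: derive span(e,b) via R1 from span(e,j), span(j,b)
round 2: derive span(g,b) via R1 from span(g,j), span(j,b)

span(c,c)
span(e,a)
span(e,b)
span(e,i)
span(e,j)
span(g,b)
span(g,j)
span(j,b)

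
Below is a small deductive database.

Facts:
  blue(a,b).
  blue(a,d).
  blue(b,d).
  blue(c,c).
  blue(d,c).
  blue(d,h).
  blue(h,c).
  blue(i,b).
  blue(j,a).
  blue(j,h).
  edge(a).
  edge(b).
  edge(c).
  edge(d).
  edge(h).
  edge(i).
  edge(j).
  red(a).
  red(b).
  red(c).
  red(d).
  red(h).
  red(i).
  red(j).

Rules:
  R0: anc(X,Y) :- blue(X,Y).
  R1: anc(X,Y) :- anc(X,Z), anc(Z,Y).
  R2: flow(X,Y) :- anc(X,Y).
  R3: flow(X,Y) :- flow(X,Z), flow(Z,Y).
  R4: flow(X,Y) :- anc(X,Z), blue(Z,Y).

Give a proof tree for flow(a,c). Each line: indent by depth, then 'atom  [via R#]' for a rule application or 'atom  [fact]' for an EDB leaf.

round 1: derive anc(a,b) via R0 from blue(a,b)
round 1: derive anc(a,d) via R0 from blue(a,d)
round 1: derive anc(b,d) via R0 from blue(b,d)
round 1: derive anc(c,c) via R0 from blue(c,c)
round 1: derive anc(d,c) via R0 from blue(d,c)
round 1: derive anc(d,h) via R0 from blue(d,h)
round 1: derive anc(h,c) via R0 from blue(h,c)
round 1: derive anc(i,b) via R0 from blue(i,b)
round 1: derive anc(j,a) via R0 from blue(j,a)
round 1: derive anc(j,h) via R0 from blue(j,h)
round 2: derive anc(a,c) via R1 from anc(a,d), anc(d,c)
round 2: derive anc(a,h) via R1 from anc(a,d), anc(d,h)
round 2: derive anc(b,c) via R1 from anc(b,d), anc(d,c)
round 2: derive anc(b,h) via R1 from anc(b,d), anc(d,h)
round 2: derive anc(i,d) via R1 from anc(i,b), anc(b,d)
round 2: derive anc(j,b) via R1 from anc(j,a), anc(a,b)
round 2: derive anc(j,c) via R1 from anc(j,h), anc(h,c)
round 2: derive anc(j,d) via R1 from anc(j,a), anc(a,d)
round 2: derive flow(a,b) via R2 from anc(a,b)
round 2: derive flow(a,d) via R2 from anc(a,d)
round 2: derive flow(b,d) via R2 from anc(b,d)
round 2: derive flow(c,c) via R2 from anc(c,c)
round 2: derive flow(d,c) via R2 from anc(d,c)
round 2: derive flow(d,h) via R2 from anc(d,h)
round 2: derive flow(h,c) via R2 from anc(h,c)
round 2: derive flow(i,b) via R2 from anc(i,b)
round 2: derive flow(j,a) via R2 from anc(j,a)
round 2: derive flow(j,h) via R2 from anc(j,h)
round 2: derive flow(a,c) via R4 from anc(a,d), blue(d,c)
round 2: derive flow(a,h) via R4 from anc(a,d), blue(d,h)
round 2: derive flow(b,c) via R4 from anc(b,d), blue(d,c)
round 2: derive flow(b,h) via R4 from anc(b,d), blue(d,h)
round 2: derive flow(i,d) via R4 from anc(i,b), blue(b,d)
round 2: derive flow(j,b) via R4 from anc(j,a), blue(a,b)
round 2: derive flow(j,c) via R4 from anc(j,h), blue(h,c)
round 2: derive flow(j,d) via R4 from anc(j,a), blue(a,d)
round 3: derive anc(i,c) via R1 from anc(i,b), anc(b,c)
round 3: derive anc(i,h) via R1 from anc(i,b), anc(b,h)
round 3: derive flow(i,c) via R3 from flow(i,b), flow(b,c)
round 3: derive flow(i,h) via R3 from flow(i,b), flow(b,h)

flow(a,c)  [via R4]
  anc(a,d)  [via R0]
    blue(a,d)  [fact]
  blue(d,c)  [fact]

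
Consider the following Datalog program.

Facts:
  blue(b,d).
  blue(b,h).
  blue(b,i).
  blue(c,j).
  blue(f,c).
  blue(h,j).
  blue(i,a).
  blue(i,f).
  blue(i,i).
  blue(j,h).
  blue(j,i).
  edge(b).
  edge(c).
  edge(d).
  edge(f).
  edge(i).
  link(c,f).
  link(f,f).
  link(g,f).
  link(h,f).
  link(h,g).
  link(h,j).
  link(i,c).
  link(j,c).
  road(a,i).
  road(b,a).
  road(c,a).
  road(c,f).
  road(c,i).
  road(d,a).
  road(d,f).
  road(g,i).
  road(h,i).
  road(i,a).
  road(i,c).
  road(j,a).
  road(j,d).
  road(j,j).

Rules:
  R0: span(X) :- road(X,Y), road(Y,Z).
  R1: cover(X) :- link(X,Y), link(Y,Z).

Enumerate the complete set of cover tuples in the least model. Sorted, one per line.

round 1: derive cover(c) via R1 from link(c,f), link(f,f)
round 1: derive cover(f) via R1 from link(f,f), link(f,f)
round 1: derive cover(g) via R1 from link(g,f), link(f,f)
round 1: derive cover(h) via R1 from link(h,f), link(f,f)
round 1: derive cover(i) via R1 from link(i,c), link(c,f)
round 1: derive cover(j) via R1 from link(j,c), link(c,f)

cover(c)
cover(f)
cover(g)
cover(h)
cover(i)
cover(j)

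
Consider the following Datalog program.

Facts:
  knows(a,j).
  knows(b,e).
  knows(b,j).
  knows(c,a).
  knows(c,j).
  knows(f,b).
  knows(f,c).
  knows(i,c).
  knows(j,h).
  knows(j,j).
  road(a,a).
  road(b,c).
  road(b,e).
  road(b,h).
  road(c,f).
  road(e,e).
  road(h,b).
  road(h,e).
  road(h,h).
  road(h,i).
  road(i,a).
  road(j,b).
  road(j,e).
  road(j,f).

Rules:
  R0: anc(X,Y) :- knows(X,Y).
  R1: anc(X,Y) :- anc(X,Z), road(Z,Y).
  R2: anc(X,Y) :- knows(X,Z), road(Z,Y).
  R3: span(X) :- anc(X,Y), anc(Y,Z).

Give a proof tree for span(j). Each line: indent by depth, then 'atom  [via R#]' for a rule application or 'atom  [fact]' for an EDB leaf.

span(j)  [via R3]
  anc(j,b)  [via R2]
    knows(j,h)  [fact]
    road(h,b)  [fact]
  anc(b,b)  [via R2]
    knows(b,j)  [fact]
    road(j,b)  [fact]

round 1: derive anc(a,j) via R0 from knows(a,j)
round 1: derive anc(b,e) via R0 from knows(b,e)
round 1: derive anc(b,j) via R0 from knows(b,j)
round 1: derive anc(c,a) via R0 from knows(c,a)
round 1: derive anc(c,j) via R0 from knows(c,j)
round 1: derive anc(f,b) via R0 from knows(f,b)
round 1: derive anc(f,c) via R0 from knows(f,c)
round 1: derive anc(i,c) via R0 from knows(i,c)
round 1: derive anc(j,h) via R0 from knows(j,h)
round 1: derive anc(j,j) via R0 from knows(j,j)
round 1: derive anc(a,b) via R2 from knows(a,j), road(j,b)
round 1: derive anc(a,e) via R2 from knows(a,j), road(j,e)
round 1: derive anc(a,f) via R2 from knows(a,j), road(j,f)
round 1: derive anc(b,b) via R2 from knows(b,j), road(j,b)
round 1: derive anc(b,f) via R2 from knows(b,j), road(j,f)
round 1: derive anc(c,b) via R2 from knows(c,j), road(j,b)
round 1: derive anc(c,e) via R2 from knows(c,j), road(j,e)
round 1: derive anc(c,f) via R2 from knows(c,j), road(j,f)
round 1: derive anc(f,e) via R2 from knows(f,b), road(b,e)
round 1: derive anc(f,f) via R2 from knows(f,c), road(c,f)
round 1: derive anc(f,h) via R2 from knows(f,b), road(b,h)
round 1: derive anc(i,f) via R2 from knows(i,c), road(c,f)
round 1: derive anc(j,b) via R2 from knows(j,h), road(h,b)
round 1: derive anc(j,e) via R2 from knows(j,h), road(h,e)
round 1: derive anc(j,f) via R2 from knows(j,j), road(j,f)
round 1: derive anc(j,i) via R2 from knows(j,h), road(h,i)
round 2: derive anc(a,c) via R1 from anc(a,b), road(b,c)
round 2: derive anc(a,h) via R1 from anc(a,b), road(b,h)
round 2: derive anc(b,c) via R1 from anc(b,b), road(b,c)
round 2: derive anc(b,h) via R1 from anc(b,b), road(b,h)
round 2: derive anc(c,c) via R1 from anc(c,b), road(b,c)
round 2: derive anc(c,h) via R1 from anc(c,b), road(b,h)
round 2: derive anc(f,i) via R1 from anc(f,h), road(h,i)
round 2: derive anc(j,a) via R1 from anc(j,i), road(i,a)
round 2: derive anc(j,c) via R1 from anc(j,b), road(b,c)
round 2: derive span(a) via R3 from anc(a,b), anc(b,b)
round 2: derive span(b) via R3 from anc(b,b), anc(b,b)
round 2: derive span(c) via R3 from anc(c,a), anc(a,b)
round 2: derive span(f) via R3 from anc(f,b), anc(b,b)
round 2: derive span(i) via R3 from anc(i,c), anc(c,a)
round 2: derive span(j) via R3 from anc(j,b), anc(b,b)
round 3: derive anc(a,i) via R1 from anc(a,h), road(h,i)
round 3: derive anc(b,i) via R1 from anc(b,h), road(h,i)
round 3: derive anc(c,i) via R1 from anc(c,h), road(h,i)
round 3: derive anc(f,a) via R1 from anc(f,i), road(i,a)
round 4: derive anc(a,a) via R1 from anc(a,i), road(i,a)
round 4: derive anc(b,a) via R1 from anc(b,i), road(i,a)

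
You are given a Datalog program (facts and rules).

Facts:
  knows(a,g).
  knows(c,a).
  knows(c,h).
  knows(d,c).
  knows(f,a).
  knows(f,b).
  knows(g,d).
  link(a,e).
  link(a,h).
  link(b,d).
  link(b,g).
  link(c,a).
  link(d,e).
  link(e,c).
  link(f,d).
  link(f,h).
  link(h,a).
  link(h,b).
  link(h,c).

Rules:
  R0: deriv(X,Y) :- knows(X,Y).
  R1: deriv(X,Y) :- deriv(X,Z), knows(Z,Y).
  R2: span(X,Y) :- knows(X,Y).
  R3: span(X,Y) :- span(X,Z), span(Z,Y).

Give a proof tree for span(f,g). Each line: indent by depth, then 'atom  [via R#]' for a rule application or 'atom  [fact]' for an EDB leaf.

span(f,g)  [via R3]
  span(f,a)  [via R2]
    knows(f,a)  [fact]
  span(a,g)  [via R2]
    knows(a,g)  [fact]

round 1: derive span(a,g) via R2 from knows(a,g)
round 1: derive span(c,a) via R2 from knows(c,a)
round 1: derive span(c,h) via R2 from knows(c,h)
round 1: derive span(d,c) via R2 from knows(d,c)
round 1: derive span(f,a) via R2 from knows(f,a)
round 1: derive span(f,b) via R2 from knows(f,b)
round 1: derive span(g,d) via R2 from knows(g,d)
round 2: derive span(a,d) via R3 from span(a,g), span(g,d)
round 2: derive span(c,g) via R3 from span(c,a), span(a,g)
round 2: derive span(d,a) via R3 from span(d,c), span(c,a)
round 2: derive span(d,h) via R3 from span(d,c), span(c,h)
round 2: derive span(f,g) via R3 from span(f,a), span(a,g)
round 2: derive span(g,c) via R3 from span(g,d), span(d,c)
round 3: derive span(a,a) via R3 from span(a,d), span(d,a)
round 3: derive span(a,c) via R3 from span(a,d), span(d,c)
round 3: derive span(a,h) via R3 from span(a,d), span(d,h)
round 3: derive span(c,c) via R3 from span(c,g), span(g,c)
round 3: derive span(c,d) via R3 from span(c,a), span(a,d)
round 3: derive span(d,d) via R3 from span(d,a), span(a,d)
round 3: derive span(d,g) via R3 from span(d,a), span(a,g)
round 3: derive span(f,c) via R3 from span(f,g), span(g,c)
round 3: derive span(f,d) via R3 from span(f,a), span(a,d)
round 3: derive span(g,a) via R3 from span(g,c), span(c,a)
round 3: derive span(g,g) via R3 from span(g,c), span(c,g)
round 3: derive span(g,h) via R3 from span(g,c), span(c,h)
round 4: derive span(f,h) via R3 from span(f,a), span(a,h)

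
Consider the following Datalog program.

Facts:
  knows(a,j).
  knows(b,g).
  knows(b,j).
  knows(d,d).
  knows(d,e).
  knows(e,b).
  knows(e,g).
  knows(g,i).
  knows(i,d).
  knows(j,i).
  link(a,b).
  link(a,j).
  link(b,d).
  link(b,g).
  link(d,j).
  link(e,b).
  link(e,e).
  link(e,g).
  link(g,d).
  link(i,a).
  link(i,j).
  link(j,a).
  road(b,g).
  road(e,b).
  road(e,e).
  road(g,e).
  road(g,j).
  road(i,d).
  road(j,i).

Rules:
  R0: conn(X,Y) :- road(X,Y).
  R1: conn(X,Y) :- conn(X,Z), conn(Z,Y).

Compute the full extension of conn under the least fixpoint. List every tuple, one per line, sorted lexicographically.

conn(b,b)
conn(b,d)
conn(b,e)
conn(b,g)
conn(b,i)
conn(b,j)
conn(e,b)
conn(e,d)
conn(e,e)
conn(e,g)
conn(e,i)
conn(e,j)
conn(g,b)
conn(g,d)
conn(g,e)
conn(g,g)
conn(g,i)
conn(g,j)
conn(i,d)
conn(j,d)
conn(j,i)

round 1: derive conn(b,g) via R0 from road(b,g)
round 1: derive conn(e,b) via R0 from road(e,b)
round 1: derive conn(e,e) via R0 from road(e,e)
round 1: derive conn(g,e) via R0 from road(g,e)
round 1: derive conn(g,j) via R0 from road(g,j)
round 1: derive conn(i,d) via R0 from road(i,d)
round 1: derive conn(j,i) via R0 from road(j,i)
round 2: derive conn(b,e) via R1 from conn(b,g), conn(g,e)
round 2: derive conn(b,j) via R1 from conn(b,g), conn(g,j)
round 2: derive conn(e,g) via R1 from conn(e,b), conn(b,g)
round 2: derive conn(g,b) via R1 from conn(g,e), conn(e,b)
round 2: derive conn(g,i) via R1 from conn(g,j), conn(j,i)
round 2: derive conn(j,d) via R1 from conn(j,i), conn(i,d)
round 3: derive conn(b,b) via R1 from conn(b,e), conn(e,b)
round 3: derive conn(b,d) via R1 from conn(b,j), conn(j,d)
round 3: derive conn(b,i) via R1 from conn(b,g), conn(g,i)
round 3: derive conn(e,i) via R1 from conn(e,g), conn(g,i)
round 3: derive conn(e,j) via R1 from conn(e,b), conn(b,j)
round 3: derive conn(g,d) via R1 from conn(g,i), conn(i,d)
round 3: derive conn(g,g) via R1 from conn(g,b), conn(b,g)
round 4: derive conn(e,d) via R1 from conn(e,b), conn(b,d)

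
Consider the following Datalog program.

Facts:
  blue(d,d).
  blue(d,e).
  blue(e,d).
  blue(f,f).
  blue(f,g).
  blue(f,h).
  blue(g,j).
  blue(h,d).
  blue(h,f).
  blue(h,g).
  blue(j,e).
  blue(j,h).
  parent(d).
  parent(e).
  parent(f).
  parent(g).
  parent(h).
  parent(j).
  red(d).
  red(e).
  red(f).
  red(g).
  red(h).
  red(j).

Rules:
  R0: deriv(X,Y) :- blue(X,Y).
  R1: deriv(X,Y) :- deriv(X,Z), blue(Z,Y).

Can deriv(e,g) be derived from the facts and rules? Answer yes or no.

no

round 1: derive deriv(d,d) via R0 from blue(d,d)
round 1: derive deriv(d,e) via R0 from blue(d,e)
round 1: derive deriv(e,d) via R0 from blue(e,d)
round 1: derive deriv(f,f) via R0 from blue(f,f)
round 1: derive deriv(f,g) via R0 from blue(f,g)
round 1: derive deriv(f,h) via R0 from blue(f,h)
round 1: derive deriv(g,j) via R0 from blue(g,j)
round 1: derive deriv(h,d) via R0 from blue(h,d)
round 1: derive deriv(h,f) via R0 from blue(h,f)
round 1: derive deriv(h,g) via R0 from blue(h,g)
round 1: derive deriv(j,e) via R0 from blue(j,e)
round 1: derive deriv(j,h) via R0 from blue(j,h)
round 2: derive deriv(e,e) via R1 from deriv(e,d), blue(d,e)
round 2: derive deriv(f,d) via R1 from deriv(f,h), blue(h,d)
round 2: derive deriv(f,j) via R1 from deriv(f,g), blue(g,j)
round 2: derive deriv(g,e) via R1 from deriv(g,j), blue(j,e)
round 2: derive deriv(g,h) via R1 from deriv(g,j), blue(j,h)
round 2: derive deriv(h,e) via R1 from deriv(h,d), blue(d,e)
round 2: derive deriv(h,h) via R1 from deriv(h,f), blue(f,h)
round 2: derive deriv(h,j) via R1 from deriv(h,g), blue(g,j)
round 2: derive deriv(j,d) via R1 from deriv(j,e), blue(e,d)
round 2: derive deriv(j,f) via R1 from deriv(j,h), blue(h,f)
round 2: derive deriv(j,g) via R1 from deriv(j,h), blue(h,g)
round 3: derive deriv(f,e) via R1 from deriv(f,d), blue(d,e)
round 3: derive deriv(g,d) via R1 from deriv(g,e), blue(e,d)
round 3: derive deriv(g,f) via R1 from deriv(g,h), blue(h,f)
round 3: derive deriv(g,g) via R1 from deriv(g,h), blue(h,g)
round 3: derive deriv(j,j) via R1 from deriv(j,g), blue(g,j)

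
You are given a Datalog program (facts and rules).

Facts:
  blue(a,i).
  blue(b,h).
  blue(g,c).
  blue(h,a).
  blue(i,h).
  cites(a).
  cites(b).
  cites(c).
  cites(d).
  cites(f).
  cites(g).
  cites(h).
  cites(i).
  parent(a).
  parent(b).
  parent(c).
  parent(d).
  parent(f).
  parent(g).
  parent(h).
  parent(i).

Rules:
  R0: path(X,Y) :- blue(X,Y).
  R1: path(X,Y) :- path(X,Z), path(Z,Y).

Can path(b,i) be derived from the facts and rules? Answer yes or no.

round 1: derive path(a,i) via R0 from blue(a,i)
round 1: derive path(b,h) via R0 from blue(b,h)
round 1: derive path(g,c) via R0 from blue(g,c)
round 1: derive path(h,a) via R0 from blue(h,a)
round 1: derive path(i,h) via R0 from blue(i,h)
round 2: derive path(a,h) via R1 from path(a,i), path(i,h)
round 2: derive path(b,a) via R1 from path(b,h), path(h,a)
round 2: derive path(h,i) via R1 from path(h,a), path(a,i)
round 2: derive path(i,a) via R1 from path(i,h), path(h,a)
round 3: derive path(a,a) via R1 from path(a,h), path(h,a)
round 3: derive path(b,i) via R1 from path(b,a), path(a,i)
round 3: derive path(h,h) via R1 from path(h,a), path(a,h)
round 3: derive path(i,i) via R1 from path(i,a), path(a,i)

yes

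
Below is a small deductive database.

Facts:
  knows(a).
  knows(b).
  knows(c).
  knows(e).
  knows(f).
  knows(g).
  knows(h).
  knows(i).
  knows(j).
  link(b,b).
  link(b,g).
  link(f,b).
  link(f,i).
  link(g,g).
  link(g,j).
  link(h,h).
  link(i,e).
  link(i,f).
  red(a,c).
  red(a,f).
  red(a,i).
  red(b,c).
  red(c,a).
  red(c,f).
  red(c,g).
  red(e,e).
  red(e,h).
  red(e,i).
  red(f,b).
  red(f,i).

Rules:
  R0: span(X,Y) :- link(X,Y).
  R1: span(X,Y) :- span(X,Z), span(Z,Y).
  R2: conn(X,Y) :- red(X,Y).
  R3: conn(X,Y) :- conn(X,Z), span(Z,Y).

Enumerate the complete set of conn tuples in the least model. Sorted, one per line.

round 1: derive span(b,b) via R0 from link(b,b)
round 1: derive span(b,g) via R0 from link(b,g)
round 1: derive span(f,b) via R0 from link(f,b)
round 1: derive span(f,i) via R0 from link(f,i)
round 1: derive span(g,g) via R0 from link(g,g)
round 1: derive span(g,j) via R0 from link(g,j)
round 1: derive span(h,h) via R0 from link(h,h)
round 1: derive span(i,e) via R0 from link(i,e)
round 1: derive span(i,f) via R0 from link(i,f)
round 1: derive conn(a,c) via R2 from red(a,c)
round 1: derive conn(a,f) via R2 from red(a,f)
round 1: derive conn(a,i) via R2 from red(a,i)
round 1: derive conn(b,c) via R2 from red(b,c)
round 1: derive conn(c,a) via R2 from red(c,a)
round 1: derive conn(c,f) via R2 from red(c,f)
round 1: derive conn(c,g) via R2 from red(c,g)
round 1: derive conn(e,e) via R2 from red(e,e)
round 1: derive conn(e,h) via R2 from red(e,h)
round 1: derive conn(e,i) via R2 from red(e,i)
round 1: derive conn(f,b) via R2 from red(f,b)
round 1: derive conn(f,i) via R2 from red(f,i)
round 2: derive span(b,j) via R1 from span(b,g), span(g,j)
round 2: derive span(f,e) via R1 from span(f,i), span(i,e)
round 2: derive span(f,f) via R1 from span(f,i), span(i,f)
round 2: derive span(f,g) via R1 from span(f,b), span(b,g)
round 2: derive span(i,b) via R1 from span(i,f), span(f,b)
round 2: derive span(i,i) via R1 from span(i,f), span(f,i)
round 2: derive conn(a,b) via R3 from conn(a,f), span(f,b)
round 2: derive conn(a,e) via R3 from conn(a,i), span(i,e)
round 2: derive conn(c,b) via R3 from conn(c,f), span(f,b)
round 2: derive conn(c,i) via R3 from conn(c,f), span(f,i)
round 2: derive conn(c,j) via R3 from conn(c,g), span(g,j)
round 2: derive conn(e,f) via R3 from conn(e,i), span(i,f)
round 2: derive conn(f,e) via R3 from conn(f,i), span(i,e)
round 2: derive conn(f,f) via R3 from conn(f,i), span(i,f)
round 2: derive conn(f,g) via R3 from conn(f,b), span(b,g)
round 3: derive span(f,j) via R1 from span(f,b), span(b,j)
round 3: derive span(i,g) via R1 from span(i,b), span(b,g)
round 3: derive span(i,j) via R1 from span(i,b), span(b,j)
round 3: derive conn(a,g) via R3 from conn(a,b), span(b,g)
round 3: derive conn(a,j) via R3 from conn(a,b), span(b,j)
round 3: derive conn(c,e) via R3 from conn(c,f), span(f,e)
round 3: derive conn(e,b) via R3 from conn(e,f), span(f,b)
round 3: derive conn(e,g) via R3 from conn(e,f), span(f,g)
round 3: derive conn(f,j) via R3 from conn(f,b), span(b,j)
round 4: derive conn(e,j) via R3 from conn(e,b), span(b,j)

conn(a,b)
conn(a,c)
conn(a,e)
conn(a,f)
conn(a,g)
conn(a,i)
conn(a,j)
conn(b,c)
conn(c,a)
conn(c,b)
conn(c,e)
conn(c,f)
conn(c,g)
conn(c,i)
conn(c,j)
conn(e,b)
conn(e,e)
conn(e,f)
conn(e,g)
conn(e,h)
conn(e,i)
conn(e,j)
conn(f,b)
conn(f,e)
conn(f,f)
conn(f,g)
conn(f,i)
conn(f,j)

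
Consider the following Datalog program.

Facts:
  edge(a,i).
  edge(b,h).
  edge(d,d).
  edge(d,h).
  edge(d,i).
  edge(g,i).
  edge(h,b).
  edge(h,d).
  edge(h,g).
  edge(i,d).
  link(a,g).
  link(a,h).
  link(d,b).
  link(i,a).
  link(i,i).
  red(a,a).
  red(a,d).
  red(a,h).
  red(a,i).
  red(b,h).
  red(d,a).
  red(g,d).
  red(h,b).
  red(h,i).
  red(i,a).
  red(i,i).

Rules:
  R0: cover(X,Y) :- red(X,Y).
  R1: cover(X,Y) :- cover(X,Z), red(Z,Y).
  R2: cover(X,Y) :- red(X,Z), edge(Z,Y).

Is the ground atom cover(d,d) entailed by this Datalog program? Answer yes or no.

round 1: derive cover(a,a) via R0 from red(a,a)
round 1: derive cover(a,d) via R0 from red(a,d)
round 1: derive cover(a,h) via R0 from red(a,h)
round 1: derive cover(a,i) via R0 from red(a,i)
round 1: derive cover(b,h) via R0 from red(b,h)
round 1: derive cover(d,a) via R0 from red(d,a)
round 1: derive cover(g,d) via R0 from red(g,d)
round 1: derive cover(h,b) via R0 from red(h,b)
round 1: derive cover(h,i) via R0 from red(h,i)
round 1: derive cover(i,a) via R0 from red(i,a)
round 1: derive cover(i,i) via R0 from red(i,i)
round 1: derive cover(a,b) via R2 from red(a,h), edge(h,b)
round 1: derive cover(a,g) via R2 from red(a,h), edge(h,g)
round 1: derive cover(b,b) via R2 from red(b,h), edge(h,b)
round 1: derive cover(b,d) via R2 from red(b,h), edge(h,d)
round 1: derive cover(b,g) via R2 from red(b,h), edge(h,g)
round 1: derive cover(d,i) via R2 from red(d,a), edge(a,i)
round 1: derive cover(g,h) via R2 from red(g,d), edge(d,h)
round 1: derive cover(g,i) via R2 from red(g,d), edge(d,i)
round 1: derive cover(h,d) via R2 from red(h,i), edge(i,d)
round 1: derive cover(h,h) via R2 from red(h,b), edge(b,h)
round 1: derive cover(i,d) via R2 from red(i,i), edge(i,d)
round 2: derive cover(b,a) via R1 from cover(b,d), red(d,a)
round 2: derive cover(b,i) via R1 from cover(b,h), red(h,i)
round 2: derive cover(d,d) via R1 from cover(d,a), red(a,d)
round 2: derive cover(d,h) via R1 from cover(d,a), red(a,h)
round 2: derive cover(g,a) via R1 from cover(g,d), red(d,a)
round 2: derive cover(g,b) via R1 from cover(g,h), red(h,b)
round 2: derive cover(h,a) via R1 from cover(h,d), red(d,a)
round 2: derive cover(i,h) via R1 from cover(i,a), red(a,h)
round 3: derive cover(d,b) via R1 from cover(d,h), red(h,b)
round 3: derive cover(i,b) via R1 from cover(i,h), red(h,b)

yes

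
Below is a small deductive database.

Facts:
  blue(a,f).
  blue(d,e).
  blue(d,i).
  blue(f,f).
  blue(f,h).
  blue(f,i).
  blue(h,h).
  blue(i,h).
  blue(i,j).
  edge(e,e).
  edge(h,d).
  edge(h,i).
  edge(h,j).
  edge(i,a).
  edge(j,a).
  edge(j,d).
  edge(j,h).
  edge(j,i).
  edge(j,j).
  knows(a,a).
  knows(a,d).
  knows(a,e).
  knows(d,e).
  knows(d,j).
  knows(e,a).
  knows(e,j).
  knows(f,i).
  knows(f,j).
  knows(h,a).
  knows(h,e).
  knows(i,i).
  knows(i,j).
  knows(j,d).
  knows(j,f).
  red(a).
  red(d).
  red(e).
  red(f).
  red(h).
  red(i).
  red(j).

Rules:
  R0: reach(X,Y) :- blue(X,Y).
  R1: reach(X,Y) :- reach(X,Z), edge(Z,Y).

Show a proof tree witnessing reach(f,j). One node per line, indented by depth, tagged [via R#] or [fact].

round 1: derive reach(a,f) via R0 from blue(a,f)
round 1: derive reach(d,e) via R0 from blue(d,e)
round 1: derive reach(d,i) via R0 from blue(d,i)
round 1: derive reach(f,f) via R0 from blue(f,f)
round 1: derive reach(f,h) via R0 from blue(f,h)
round 1: derive reach(f,i) via R0 from blue(f,i)
round 1: derive reach(h,h) via R0 from blue(h,h)
round 1: derive reach(i,h) via R0 from blue(i,h)
round 1: derive reach(i,j) via R0 from blue(i,j)
round 2: derive reach(d,a) via R1 from reach(d,i), edge(i,a)
round 2: derive reach(f,a) via R1 from reach(f,i), edge(i,a)
round 2: derive reach(f,d) via R1 from reach(f,h), edge(h,d)
round 2: derive reach(f,j) via R1 from reach(f,h), edge(h,j)
round 2: derive reach(h,d) via R1 from reach(h,h), edge(h,d)
round 2: derive reach(h,i) via R1 from reach(h,h), edge(h,i)
round 2: derive reach(h,j) via R1 from reach(h,h), edge(h,j)
round 2: derive reach(i,a) via R1 from reach(i,j), edge(j,a)
round 2: derive reach(i,d) via R1 from reach(i,h), edge(h,d)
round 2: derive reach(i,i) via R1 from reach(i,h), edge(h,i)
round 3: derive reach(h,a) via R1 from reach(h,i), edge(i,a)

reach(f,j)  [via R1]
  reach(f,h)  [via R0]
    blue(f,h)  [fact]
  edge(h,j)  [fact]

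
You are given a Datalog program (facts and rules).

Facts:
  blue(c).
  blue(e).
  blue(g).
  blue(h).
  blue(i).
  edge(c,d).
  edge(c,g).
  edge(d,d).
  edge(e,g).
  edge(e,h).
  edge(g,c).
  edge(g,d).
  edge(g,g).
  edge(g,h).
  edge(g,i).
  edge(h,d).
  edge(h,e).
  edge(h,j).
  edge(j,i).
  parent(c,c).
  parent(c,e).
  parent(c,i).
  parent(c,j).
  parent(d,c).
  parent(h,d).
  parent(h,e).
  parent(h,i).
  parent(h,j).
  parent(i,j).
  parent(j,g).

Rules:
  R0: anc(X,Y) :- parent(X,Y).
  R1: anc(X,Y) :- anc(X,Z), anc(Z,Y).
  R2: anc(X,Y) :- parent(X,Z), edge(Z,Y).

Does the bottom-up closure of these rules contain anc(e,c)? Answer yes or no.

no

round 1: derive anc(c,c) via R0 from parent(c,c)
round 1: derive anc(c,e) via R0 from parent(c,e)
round 1: derive anc(c,i) via R0 from parent(c,i)
round 1: derive anc(c,j) via R0 from parent(c,j)
round 1: derive anc(d,c) via R0 from parent(d,c)
round 1: derive anc(h,d) via R0 from parent(h,d)
round 1: derive anc(h,e) via R0 from parent(h,e)
round 1: derive anc(h,i) via R0 from parent(h,i)
round 1: derive anc(h,j) via R0 from parent(h,j)
round 1: derive anc(i,j) via R0 from parent(i,j)
round 1: derive anc(j,g) via R0 from parent(j,g)
round 1: derive anc(c,d) via R2 from parent(c,c), edge(c,d)
round 1: derive anc(c,g) via R2 from parent(c,c), edge(c,g)
round 1: derive anc(c,h) via R2 from parent(c,e), edge(e,h)
round 1: derive anc(d,d) via R2 from parent(d,c), edge(c,d)
round 1: derive anc(d,g) via R2 from parent(d,c), edge(c,g)
round 1: derive anc(h,g) via R2 from parent(h,e), edge(e,g)
round 1: derive anc(h,h) via R2 from parent(h,e), edge(e,h)
round 1: derive anc(i,i) via R2 from parent(i,j), edge(j,i)
round 1: derive anc(j,c) via R2 from parent(j,g), edge(g,c)
round 1: derive anc(j,d) via R2 from parent(j,g), edge(g,d)
round 1: derive anc(j,h) via R2 from parent(j,g), edge(g,h)
round 1: derive anc(j,i) via R2 from parent(j,g), edge(g,i)
round 2: derive anc(d,e) via R1 from anc(d,c), anc(c,e)
round 2: derive anc(d,h) via R1 from anc(d,c), anc(c,h)
round 2: derive anc(d,i) via R1 from anc(d,c), anc(c,i)
round 2: derive anc(d,j) via R1 from anc(d,c), anc(c,j)
round 2: derive anc(h,c) via R1 from anc(h,d), anc(d,c)
round 2: derive anc(i,c) via R1 from anc(i,j), anc(j,c)
round 2: derive anc(i,d) via R1 from anc(i,j), anc(j,d)
round 2: derive anc(i,g) via R1 from anc(i,j), anc(j,g)
round 2: derive anc(i,h) via R1 from anc(i,j), anc(j,h)
round 2: derive anc(j,e) via R1 from anc(j,c), anc(c,e)
round 2: derive anc(j,j) via R1 from anc(j,c), anc(c,j)
round 3: derive anc(i,e) via R1 from anc(i,c), anc(c,e)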